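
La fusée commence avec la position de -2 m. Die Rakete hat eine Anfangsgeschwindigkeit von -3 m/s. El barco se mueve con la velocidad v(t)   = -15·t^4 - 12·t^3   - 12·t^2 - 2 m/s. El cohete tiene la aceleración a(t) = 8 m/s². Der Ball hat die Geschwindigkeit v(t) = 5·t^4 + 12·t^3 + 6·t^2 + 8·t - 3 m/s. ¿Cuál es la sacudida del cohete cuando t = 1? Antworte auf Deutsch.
Ausgehend von der Beschleunigung a(t) = 8, nehmen wir 1 Ableitung. Durch Ableiten von der Beschleunigung erhalten wir den Ruck: j(t) = 0. Mit j(t) = 0 und Einsetzen von t = 1, finden wir j = 0.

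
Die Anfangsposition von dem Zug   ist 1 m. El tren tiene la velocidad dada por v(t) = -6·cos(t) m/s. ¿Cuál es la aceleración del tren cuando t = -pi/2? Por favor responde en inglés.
We must differentiate our velocity equation v(t) = -6·cos(t) 1 time. The derivative of velocity gives acceleration: a(t) = 6·sin(t). We have acceleration a(t) = 6·sin(t). Substituting t = -pi/2: a(-pi/2) = -6.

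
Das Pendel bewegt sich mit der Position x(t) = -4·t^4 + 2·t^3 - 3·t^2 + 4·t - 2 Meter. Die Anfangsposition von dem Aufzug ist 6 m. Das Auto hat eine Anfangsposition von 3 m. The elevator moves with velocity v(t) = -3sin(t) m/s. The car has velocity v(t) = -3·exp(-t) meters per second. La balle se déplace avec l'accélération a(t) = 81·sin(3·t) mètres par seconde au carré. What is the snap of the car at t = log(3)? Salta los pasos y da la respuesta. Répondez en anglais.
s(log(3)) = 1.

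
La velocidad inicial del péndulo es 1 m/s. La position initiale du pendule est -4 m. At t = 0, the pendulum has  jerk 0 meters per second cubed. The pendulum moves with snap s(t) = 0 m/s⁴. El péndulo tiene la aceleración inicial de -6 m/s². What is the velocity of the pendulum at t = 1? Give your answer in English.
We must find the integral of our snap equation s(t) = 0 3 times. Taking ∫s(t)dt and applying j(0) = 0, we find j(t) = 0. Integrating jerk and using the initial condition a(0) = -6, we get a(t) = -6. Integrating acceleration and using the initial condition v(0) = 1, we get v(t) = 1 - 6·t. Using v(t) = 1 - 6·t and substituting t = 1, we find v = -5.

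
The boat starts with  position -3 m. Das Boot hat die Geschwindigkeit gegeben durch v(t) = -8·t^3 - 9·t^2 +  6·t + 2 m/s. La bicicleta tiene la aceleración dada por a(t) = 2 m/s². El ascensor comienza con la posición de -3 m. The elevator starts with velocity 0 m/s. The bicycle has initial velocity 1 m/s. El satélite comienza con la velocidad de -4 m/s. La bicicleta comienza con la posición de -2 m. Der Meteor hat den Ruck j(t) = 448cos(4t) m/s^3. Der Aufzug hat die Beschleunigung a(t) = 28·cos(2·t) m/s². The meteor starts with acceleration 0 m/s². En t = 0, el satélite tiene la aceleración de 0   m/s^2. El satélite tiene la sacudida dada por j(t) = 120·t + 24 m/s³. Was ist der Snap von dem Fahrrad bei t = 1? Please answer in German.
Wir müssen unsere Gleichung für die Beschleunigung a(t) = 2 2-mal ableiten. Mit d/dt von a(t) finden wir j(t) = 0. Die Ableitung von dem Ruck ergibt den Snap: s(t) = 0. Wir haben den Snap s(t) = 0. Durch Einsetzen von t = 1: s(1) = 0.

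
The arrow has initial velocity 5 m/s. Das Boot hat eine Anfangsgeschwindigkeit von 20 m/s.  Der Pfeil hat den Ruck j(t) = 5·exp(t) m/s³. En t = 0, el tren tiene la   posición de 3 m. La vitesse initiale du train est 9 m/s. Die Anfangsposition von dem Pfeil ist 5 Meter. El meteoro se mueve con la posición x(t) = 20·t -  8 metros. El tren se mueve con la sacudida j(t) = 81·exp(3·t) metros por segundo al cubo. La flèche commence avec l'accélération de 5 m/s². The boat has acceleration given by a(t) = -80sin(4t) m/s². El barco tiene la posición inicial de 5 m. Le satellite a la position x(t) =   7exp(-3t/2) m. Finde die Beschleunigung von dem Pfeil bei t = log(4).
Ausgehend von dem Ruck j(t) = 5·exp(t), nehmen wir 1 Integral. Das Integral von dem Ruck, mit a(0) = 5, ergibt die Beschleunigung: a(t) = 5·exp(t). Aus der Gleichung für die Beschleunigung a(t) = 5·exp(t), setzen wir t = log(4) ein und erhalten a = 20.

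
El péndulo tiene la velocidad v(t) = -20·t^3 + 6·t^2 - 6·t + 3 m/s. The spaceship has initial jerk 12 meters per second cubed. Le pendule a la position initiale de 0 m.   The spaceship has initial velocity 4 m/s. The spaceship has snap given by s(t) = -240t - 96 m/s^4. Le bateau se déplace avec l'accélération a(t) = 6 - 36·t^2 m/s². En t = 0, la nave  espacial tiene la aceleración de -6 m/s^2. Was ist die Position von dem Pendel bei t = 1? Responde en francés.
Pour résoudre ceci, nous devons prendre 1 intégrale de notre équation de la vitesse v(t) = -20·t^3 + 6·t^2 - 6·t + 3. La primitive de la vitesse, avec x(0) = 0, donne la position: x(t) = -5·t^4 + 2·t^3 - 3·t^2 + 3·t. De l'équation de la position x(t) = -5·t^4 + 2·t^3 - 3·t^2 + 3·t, nous substituons t = 1 pour obtenir x = -3.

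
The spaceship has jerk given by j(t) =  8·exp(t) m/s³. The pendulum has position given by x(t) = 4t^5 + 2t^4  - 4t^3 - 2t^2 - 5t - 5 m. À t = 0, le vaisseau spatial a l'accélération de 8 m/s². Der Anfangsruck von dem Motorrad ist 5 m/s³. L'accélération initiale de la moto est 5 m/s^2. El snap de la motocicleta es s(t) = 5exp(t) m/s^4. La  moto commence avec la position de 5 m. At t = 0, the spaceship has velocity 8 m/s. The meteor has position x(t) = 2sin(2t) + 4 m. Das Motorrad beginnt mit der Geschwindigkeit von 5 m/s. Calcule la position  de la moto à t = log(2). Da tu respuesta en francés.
Pour résoudre ceci, nous devons prendre 4 intégrales de notre équation du snap s(t) = 5·exp(t). La primitive du snap, avec j(0) = 5, donne le jerk: j(t) = 5·exp(t). En prenant ∫j(t)dt et en appliquant a(0) = 5, nous trouvons a(t) = 5·exp(t). La primitive de l'accélération est la vitesse. En utilisant v(0) = 5, nous obtenons v(t) = 5·exp(t). En prenant ∫v(t)dt et en appliquant x(0) = 5, nous trouvons x(t) = 5·exp(t). En utilisant x(t) = 5·exp(t) et en substituant t = log(2), nous trouvons x = 10.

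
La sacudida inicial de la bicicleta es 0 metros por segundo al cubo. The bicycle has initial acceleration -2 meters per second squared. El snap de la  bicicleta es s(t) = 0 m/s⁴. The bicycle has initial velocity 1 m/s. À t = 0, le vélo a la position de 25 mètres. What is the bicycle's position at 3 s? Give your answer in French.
Pour résoudre ceci, nous devons prendre 4 primitives de notre équation du snap s(t) = 0. En intégrant le snap et en utilisant la condition initiale j(0) = 0, nous obtenons j(t) = 0. L'intégrale du jerk est l'accélération. En utilisant a(0) = -2, nous obtenons a(t) = -2. En prenant ∫a(t)dt et en appliquant v(0) = 1, nous trouvons v(t) = 1 - 2·t. En prenant ∫v(t)dt et en appliquant x(0) = 25, nous trouvons x(t) = -t^2 + t + 25. De l'équation de la position x(t) = -t^2 + t + 25, nous substituons t = 3 pour obtenir x = 19.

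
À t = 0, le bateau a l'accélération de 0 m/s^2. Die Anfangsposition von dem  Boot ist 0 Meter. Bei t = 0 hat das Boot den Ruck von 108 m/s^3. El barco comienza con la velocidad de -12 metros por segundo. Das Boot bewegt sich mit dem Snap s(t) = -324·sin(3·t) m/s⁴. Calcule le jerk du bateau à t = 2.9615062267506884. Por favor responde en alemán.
Ausgehend von dem Snap s(t) = -324·sin(3·t), nehmen wir 1 Integral. Das Integral von dem Snap, mit j(0) = 108, ergibt den Ruck: j(t) = 108·cos(3·t). Mit j(t) = 108·cos(3·t) und Einsetzen von t = 2.9615062267506884, finden wir j = -92.6181374856232.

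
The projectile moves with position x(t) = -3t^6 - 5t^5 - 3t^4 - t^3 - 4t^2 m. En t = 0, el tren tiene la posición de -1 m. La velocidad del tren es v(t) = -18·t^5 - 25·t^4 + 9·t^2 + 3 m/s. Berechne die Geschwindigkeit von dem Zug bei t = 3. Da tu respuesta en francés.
Nous avons la vitesse v(t) = -18·t^5 - 25·t^4 + 9·t^2 + 3. En substituant t = 3: v(3) = -6315.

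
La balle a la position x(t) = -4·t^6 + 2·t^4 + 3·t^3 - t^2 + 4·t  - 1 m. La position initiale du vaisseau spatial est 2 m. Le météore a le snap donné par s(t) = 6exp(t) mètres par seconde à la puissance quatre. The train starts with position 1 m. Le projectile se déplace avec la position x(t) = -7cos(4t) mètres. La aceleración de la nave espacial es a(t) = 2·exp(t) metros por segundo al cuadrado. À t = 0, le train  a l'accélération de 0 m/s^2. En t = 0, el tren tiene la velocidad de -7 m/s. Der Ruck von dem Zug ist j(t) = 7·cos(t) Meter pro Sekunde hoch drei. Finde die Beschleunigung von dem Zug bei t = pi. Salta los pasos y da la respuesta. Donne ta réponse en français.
a(pi) = 0.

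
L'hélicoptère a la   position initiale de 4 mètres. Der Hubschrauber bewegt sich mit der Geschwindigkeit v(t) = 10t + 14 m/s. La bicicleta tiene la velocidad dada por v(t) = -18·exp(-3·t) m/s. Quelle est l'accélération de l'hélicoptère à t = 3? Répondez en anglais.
Starting from velocity v(t) = 10·t + 14, we take 1 derivative. The derivative of velocity gives acceleration: a(t) = 10. From the given acceleration equation a(t) = 10, we substitute t = 3 to get a = 10.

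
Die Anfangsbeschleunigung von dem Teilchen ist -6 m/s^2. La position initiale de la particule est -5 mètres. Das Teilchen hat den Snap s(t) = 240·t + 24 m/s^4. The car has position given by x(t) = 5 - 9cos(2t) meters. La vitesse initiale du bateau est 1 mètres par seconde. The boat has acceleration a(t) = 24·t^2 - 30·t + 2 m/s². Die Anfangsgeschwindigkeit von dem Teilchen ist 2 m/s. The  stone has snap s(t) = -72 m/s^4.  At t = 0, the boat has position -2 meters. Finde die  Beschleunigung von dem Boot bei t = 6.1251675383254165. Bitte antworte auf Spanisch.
De la ecuación de la aceleración a(t) = 24·t^2 - 30·t + 2, sustituimos t = 6.1251675383254165 para obtener a = 718.669230791568.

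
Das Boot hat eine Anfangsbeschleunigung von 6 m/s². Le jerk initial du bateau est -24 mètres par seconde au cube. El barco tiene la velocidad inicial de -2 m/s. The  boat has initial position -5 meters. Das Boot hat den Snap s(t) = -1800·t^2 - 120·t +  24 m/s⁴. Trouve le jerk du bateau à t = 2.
Nous devons trouver la primitive de notre équation du snap s(t) = -1800·t^2 - 120·t + 24 1 fois. L'intégrale du snap est le jerk. En utilisant j(0) = -24, nous obtenons j(t) = -600·t^3 - 60·t^2 + 24·t - 24. En utilisant j(t) = -600·t^3 - 60·t^2 + 24·t - 24 et en substituant t = 2, nous trouvons j = -5016.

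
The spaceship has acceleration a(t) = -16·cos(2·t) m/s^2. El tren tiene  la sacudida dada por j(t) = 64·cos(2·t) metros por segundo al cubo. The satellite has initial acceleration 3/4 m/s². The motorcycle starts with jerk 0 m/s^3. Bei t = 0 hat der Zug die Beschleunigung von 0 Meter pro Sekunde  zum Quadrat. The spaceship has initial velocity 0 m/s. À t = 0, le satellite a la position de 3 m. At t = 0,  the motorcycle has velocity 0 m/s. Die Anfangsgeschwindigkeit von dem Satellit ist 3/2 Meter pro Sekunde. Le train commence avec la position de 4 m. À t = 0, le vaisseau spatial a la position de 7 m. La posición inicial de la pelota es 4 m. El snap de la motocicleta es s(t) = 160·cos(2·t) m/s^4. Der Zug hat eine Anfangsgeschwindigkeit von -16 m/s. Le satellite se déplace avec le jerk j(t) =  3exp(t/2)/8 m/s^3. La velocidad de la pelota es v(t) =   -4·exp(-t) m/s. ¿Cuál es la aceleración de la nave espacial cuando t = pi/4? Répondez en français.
Nous avons l'accélération a(t) = -16·cos(2·t). En substituant t = pi/4: a(pi/4) = 0.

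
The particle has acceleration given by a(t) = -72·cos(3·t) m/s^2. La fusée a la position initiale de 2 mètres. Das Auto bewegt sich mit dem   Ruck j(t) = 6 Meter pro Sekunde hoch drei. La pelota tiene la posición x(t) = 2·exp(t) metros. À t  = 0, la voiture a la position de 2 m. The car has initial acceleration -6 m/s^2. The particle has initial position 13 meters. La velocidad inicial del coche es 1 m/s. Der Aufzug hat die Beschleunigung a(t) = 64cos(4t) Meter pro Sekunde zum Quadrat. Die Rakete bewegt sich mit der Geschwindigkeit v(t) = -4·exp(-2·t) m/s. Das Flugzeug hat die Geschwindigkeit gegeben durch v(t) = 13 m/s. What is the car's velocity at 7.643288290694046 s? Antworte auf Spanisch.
Debemos encontrar la integral de nuestra ecuación de la sacudida j(t) = 6 2 veces. Tomando ∫j(t)dt y aplicando a(0) = -6, encontramos a(t) = 6·t - 6. Tomando ∫a(t)dt y aplicando v(0) = 1, encontramos v(t) = 3·t^2 - 6·t + 1. De la ecuación de la velocidad v(t) = 3·t^2 - 6·t + 1, sustituimos t = 7.643288290694046 para obtener v = 130.399837939818.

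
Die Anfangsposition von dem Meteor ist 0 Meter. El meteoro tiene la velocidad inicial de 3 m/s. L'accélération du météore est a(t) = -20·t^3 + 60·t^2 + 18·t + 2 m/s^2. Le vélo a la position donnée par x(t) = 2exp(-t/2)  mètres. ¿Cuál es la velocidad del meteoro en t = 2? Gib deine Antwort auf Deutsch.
Wir müssen unsere Gleichung für die Beschleunigung a(t) = -20·t^3 + 60·t^2 + 18·t + 2 1-mal integrieren. Mit ∫a(t)dt und Anwendung von v(0) = 3, finden wir v(t) = -5·t^4 + 20·t^3 + 9·t^2 + 2·t + 3. Wir haben die Geschwindigkeit v(t) = -5·t^4 + 20·t^3 + 9·t^2 + 2·t + 3. Durch Einsetzen von t = 2: v(2) = 123.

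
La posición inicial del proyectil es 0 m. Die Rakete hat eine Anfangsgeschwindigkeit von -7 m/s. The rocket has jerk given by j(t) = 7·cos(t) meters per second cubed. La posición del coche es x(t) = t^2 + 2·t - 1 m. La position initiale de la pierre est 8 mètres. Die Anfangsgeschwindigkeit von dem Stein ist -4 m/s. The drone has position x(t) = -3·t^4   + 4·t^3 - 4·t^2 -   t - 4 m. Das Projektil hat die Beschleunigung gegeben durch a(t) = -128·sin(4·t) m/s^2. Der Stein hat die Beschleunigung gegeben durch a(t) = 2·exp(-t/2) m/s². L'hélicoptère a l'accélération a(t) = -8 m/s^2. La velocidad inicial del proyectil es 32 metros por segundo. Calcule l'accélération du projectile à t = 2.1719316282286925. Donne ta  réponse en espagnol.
De la ecuación de la aceleración a(t) = -128·sin(4·t), sustituimos t = 2.1719316282286925 para obtener a = -86.0297690388731.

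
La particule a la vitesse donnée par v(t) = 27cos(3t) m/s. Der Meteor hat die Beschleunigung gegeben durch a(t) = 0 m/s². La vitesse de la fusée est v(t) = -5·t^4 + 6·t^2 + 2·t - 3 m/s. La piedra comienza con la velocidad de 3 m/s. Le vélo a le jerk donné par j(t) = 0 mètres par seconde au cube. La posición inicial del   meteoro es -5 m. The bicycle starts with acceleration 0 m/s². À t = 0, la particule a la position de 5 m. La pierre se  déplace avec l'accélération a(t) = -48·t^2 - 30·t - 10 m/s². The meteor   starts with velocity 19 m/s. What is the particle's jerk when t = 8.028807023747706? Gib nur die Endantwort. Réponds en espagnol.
La sacudida en t = 8.028807023747706 es j = -121.684595605958.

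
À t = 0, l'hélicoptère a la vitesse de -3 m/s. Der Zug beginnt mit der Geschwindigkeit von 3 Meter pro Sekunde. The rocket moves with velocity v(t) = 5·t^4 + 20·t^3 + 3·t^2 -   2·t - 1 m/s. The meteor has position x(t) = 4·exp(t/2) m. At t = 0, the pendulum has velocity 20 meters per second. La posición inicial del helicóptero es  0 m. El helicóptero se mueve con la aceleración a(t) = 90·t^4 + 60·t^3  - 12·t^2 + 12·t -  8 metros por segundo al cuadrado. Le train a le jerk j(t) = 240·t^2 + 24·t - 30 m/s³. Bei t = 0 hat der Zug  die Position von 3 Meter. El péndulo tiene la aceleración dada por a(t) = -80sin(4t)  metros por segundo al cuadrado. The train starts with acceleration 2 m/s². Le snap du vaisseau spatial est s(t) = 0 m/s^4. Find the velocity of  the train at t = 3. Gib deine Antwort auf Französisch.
Nous devons intégrer notre équation du jerk j(t) = 240·t^2 + 24·t - 30 2 fois. En intégrant le jerk et en utilisant la condition initiale a(0) = 2, nous obtenons a(t) = 80·t^3 + 12·t^2 - 30·t + 2. L'intégrale de l'accélération est la vitesse. En utilisant v(0) = 3, nous obtenons v(t) = 20·t^4 + 4·t^3 - 15·t^2 + 2·t + 3. En utilisant v(t) = 20·t^4 + 4·t^3 - 15·t^2 + 2·t + 3 et en substituant t = 3, nous trouvons v = 1602.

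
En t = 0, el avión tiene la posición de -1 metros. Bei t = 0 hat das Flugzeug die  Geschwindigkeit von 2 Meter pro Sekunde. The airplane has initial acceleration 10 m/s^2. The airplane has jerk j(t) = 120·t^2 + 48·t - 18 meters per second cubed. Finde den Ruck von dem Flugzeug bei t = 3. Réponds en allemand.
Aus der Gleichung für den Ruck j(t) = 120·t^2 + 48·t - 18, setzen wir t = 3 ein und erhalten j = 1206.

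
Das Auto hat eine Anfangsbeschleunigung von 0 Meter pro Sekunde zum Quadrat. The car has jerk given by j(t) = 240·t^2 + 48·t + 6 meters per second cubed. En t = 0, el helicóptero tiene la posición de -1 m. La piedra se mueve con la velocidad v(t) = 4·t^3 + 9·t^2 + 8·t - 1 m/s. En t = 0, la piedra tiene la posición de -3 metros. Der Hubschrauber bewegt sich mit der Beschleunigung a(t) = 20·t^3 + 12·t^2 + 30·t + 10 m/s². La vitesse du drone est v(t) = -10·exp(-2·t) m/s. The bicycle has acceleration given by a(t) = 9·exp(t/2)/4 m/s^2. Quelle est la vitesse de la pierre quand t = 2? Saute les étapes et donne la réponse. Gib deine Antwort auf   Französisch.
La réponse est 83.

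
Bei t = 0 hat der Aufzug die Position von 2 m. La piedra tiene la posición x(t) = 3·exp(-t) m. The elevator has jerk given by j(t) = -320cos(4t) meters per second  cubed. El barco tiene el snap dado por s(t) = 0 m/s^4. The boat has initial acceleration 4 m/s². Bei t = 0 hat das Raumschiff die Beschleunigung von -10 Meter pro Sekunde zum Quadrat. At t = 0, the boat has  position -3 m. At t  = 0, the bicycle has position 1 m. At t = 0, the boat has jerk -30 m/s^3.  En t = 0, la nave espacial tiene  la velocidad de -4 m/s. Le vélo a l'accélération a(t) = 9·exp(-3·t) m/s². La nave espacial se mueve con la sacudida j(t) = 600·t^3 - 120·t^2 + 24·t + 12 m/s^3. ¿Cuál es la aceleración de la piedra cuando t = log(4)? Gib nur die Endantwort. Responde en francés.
La réponse est 3/4.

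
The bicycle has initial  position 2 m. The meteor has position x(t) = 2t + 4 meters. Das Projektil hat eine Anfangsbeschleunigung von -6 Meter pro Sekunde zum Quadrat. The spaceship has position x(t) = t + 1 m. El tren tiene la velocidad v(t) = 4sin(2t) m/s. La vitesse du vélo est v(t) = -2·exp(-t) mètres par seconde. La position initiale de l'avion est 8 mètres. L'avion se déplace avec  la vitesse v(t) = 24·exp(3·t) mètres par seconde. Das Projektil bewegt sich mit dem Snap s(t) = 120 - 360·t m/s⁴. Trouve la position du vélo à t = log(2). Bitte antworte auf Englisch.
We need to integrate our velocity equation v(t) = -2·exp(-t) 1 time. Integrating velocity and using the initial condition x(0) = 2, we get x(t) = 2·exp(-t). We have position x(t) = 2·exp(-t). Substituting t = log(2): x(log(2)) = 1.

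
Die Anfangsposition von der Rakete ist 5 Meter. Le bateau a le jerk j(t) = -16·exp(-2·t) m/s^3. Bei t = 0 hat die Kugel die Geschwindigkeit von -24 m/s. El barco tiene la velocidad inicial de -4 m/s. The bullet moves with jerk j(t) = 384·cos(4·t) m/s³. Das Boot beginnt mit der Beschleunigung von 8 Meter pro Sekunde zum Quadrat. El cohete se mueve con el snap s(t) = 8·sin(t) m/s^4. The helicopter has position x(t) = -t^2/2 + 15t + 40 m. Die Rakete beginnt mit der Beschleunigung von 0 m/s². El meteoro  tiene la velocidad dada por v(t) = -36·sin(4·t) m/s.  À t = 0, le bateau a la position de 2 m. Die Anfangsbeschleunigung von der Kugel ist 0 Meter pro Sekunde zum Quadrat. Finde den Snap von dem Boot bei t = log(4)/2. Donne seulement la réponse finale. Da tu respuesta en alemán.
Bei t = log(4)/2, s = 8.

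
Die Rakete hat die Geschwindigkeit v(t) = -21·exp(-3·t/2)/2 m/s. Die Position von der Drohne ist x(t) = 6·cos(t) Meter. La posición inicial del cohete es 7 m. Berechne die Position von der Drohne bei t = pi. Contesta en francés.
En utilisant x(t) = 6·cos(t) et en substituant t = pi, nous trouvons x = -6.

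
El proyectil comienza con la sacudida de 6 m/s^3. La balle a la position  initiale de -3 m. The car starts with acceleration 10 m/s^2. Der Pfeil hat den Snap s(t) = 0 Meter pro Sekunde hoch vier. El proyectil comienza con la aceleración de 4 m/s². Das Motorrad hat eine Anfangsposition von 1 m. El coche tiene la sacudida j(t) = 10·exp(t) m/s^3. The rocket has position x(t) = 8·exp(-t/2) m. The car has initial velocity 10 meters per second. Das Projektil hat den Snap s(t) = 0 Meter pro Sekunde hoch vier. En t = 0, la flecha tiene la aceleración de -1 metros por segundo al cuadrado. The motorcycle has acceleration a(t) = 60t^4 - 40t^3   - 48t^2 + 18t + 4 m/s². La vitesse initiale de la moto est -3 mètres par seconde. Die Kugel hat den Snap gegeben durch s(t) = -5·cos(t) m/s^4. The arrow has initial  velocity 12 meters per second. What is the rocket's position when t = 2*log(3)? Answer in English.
From the given position equation x(t) = 8·exp(-t/2), we substitute t = 2*log(3) to get x = 8/3.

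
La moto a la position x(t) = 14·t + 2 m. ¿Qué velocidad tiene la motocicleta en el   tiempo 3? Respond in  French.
Nous devons dériver notre équation de la position x(t) = 14·t + 2 1 fois. En dérivant la position, nous obtenons la vitesse: v(t) = 14. Nous avons la vitesse v(t) = 14. En substituant t = 3: v(3) = 14.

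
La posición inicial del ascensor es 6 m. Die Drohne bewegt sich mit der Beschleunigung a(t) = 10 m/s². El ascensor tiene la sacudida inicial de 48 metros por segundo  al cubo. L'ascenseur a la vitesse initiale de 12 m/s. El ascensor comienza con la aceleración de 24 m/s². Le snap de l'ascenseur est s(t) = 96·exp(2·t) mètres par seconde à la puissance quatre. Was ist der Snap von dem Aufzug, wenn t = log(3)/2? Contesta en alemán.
Aus der Gleichung für den Snap s(t) = 96·exp(2·t), setzen wir t = log(3)/2 ein und erhalten s = 288.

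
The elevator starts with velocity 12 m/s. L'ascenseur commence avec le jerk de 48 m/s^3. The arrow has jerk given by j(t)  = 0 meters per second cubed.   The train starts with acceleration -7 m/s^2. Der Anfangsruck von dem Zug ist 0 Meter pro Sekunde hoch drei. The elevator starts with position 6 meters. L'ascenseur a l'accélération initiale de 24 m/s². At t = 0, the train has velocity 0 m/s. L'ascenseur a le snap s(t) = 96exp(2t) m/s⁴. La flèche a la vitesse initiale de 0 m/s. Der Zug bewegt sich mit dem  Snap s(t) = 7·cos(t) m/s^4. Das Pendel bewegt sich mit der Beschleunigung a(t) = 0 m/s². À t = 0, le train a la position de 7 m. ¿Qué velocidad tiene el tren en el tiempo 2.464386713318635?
Para resolver esto, necesitamos tomar 3 antiderivadas de nuestra ecuación del snap s(t) = 7·cos(t). La antiderivada del snap es la sacudida. Usando j(0) = 0, obtenemos j(t) = 7·sin(t). Integrando la sacudida y usando la condición inicial a(0) = -7, obtenemos a(t) = -7·cos(t). Tomando ∫a(t)dt y aplicando v(0) = 0, encontramos v(t) = -7·sin(t). Tenemos la velocidad v(t) = -7·sin(t). Sustituyendo t = 2.464386713318635: v(2.464386713318635) = -4.38632591464188.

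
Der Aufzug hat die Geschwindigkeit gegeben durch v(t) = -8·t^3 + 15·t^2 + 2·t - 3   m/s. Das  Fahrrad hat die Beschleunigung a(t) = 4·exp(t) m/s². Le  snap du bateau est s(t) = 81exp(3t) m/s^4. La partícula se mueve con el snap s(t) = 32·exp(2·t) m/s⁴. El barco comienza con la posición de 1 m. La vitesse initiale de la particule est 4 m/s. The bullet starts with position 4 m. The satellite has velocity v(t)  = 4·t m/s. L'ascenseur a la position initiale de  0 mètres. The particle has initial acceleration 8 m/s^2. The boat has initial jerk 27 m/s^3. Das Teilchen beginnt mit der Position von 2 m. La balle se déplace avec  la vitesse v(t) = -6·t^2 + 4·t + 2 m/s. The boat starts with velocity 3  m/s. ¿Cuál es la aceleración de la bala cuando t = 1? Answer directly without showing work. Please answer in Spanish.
a(1) = -8.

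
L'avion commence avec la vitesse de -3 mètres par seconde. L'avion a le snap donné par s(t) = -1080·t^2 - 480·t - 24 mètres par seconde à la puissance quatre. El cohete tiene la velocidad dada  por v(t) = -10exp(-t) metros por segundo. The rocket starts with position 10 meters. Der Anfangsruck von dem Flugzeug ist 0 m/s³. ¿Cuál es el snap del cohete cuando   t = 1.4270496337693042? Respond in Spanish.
Para resolver esto, necesitamos tomar 3 derivadas de nuestra ecuación de la velocidad v(t) = -10·exp(-t). La derivada de la velocidad da la aceleración: a(t) = 10·exp(-t). Tomando d/dt de a(t), encontramos j(t) = -10·exp(-t). La derivada de la sacudida da el snap: s(t) = 10·exp(-t). Usando s(t) = 10·exp(-t) y sustituyendo t = 1.4270496337693042, encontramos s = 2.40016013783231.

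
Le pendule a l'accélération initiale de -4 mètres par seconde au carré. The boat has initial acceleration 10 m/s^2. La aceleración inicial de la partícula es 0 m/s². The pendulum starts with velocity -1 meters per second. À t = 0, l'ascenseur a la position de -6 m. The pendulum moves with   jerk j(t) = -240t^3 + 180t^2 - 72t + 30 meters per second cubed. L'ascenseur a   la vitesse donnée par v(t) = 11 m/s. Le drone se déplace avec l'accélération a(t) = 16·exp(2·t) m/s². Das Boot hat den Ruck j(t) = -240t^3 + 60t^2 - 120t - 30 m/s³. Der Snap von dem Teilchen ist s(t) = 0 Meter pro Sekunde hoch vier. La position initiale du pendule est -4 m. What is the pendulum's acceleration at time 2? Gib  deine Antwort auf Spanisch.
Debemos encontrar la antiderivada de nuestra ecuación de la sacudida j(t) = -240·t^3 + 180·t^2 - 72·t + 30 1 vez. La integral de la sacudida es la aceleración. Usando a(0) = -4, obtenemos a(t) = -60·t^4 + 60·t^3 - 36·t^2 + 30·t - 4. De la ecuación de la aceleración a(t) = -60·t^4 + 60·t^3 - 36·t^2 + 30·t - 4, sustituimos t = 2 para obtener a = -568.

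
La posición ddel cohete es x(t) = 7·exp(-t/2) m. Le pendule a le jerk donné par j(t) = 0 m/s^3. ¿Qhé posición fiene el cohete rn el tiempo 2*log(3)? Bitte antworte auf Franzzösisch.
En utilisant x(t) = 7·exp(-t/2) et en substituant t = 2*log(3), nous trouvons x = 7/3.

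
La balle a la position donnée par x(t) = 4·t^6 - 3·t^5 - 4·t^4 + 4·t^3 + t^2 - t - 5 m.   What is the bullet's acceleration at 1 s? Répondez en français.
Nous devons dériver notre équation de la position x(t) = 4·t^6 - 3·t^5 - 4·t^4 + 4·t^3 + t^2 - t - 5 2 fois. En dérivant la position, nous obtenons la vitesse: v(t) = 24·t^5 - 15·t^4 - 16·t^3 + 12·t^2 + 2·t - 1. En dérivant la vitesse, nous obtenons l'accélération: a(t) = 120·t^4 - 60·t^3 - 48·t^2 + 24·t + 2. Nous avons l'accélération a(t) = 120·t^4 - 60·t^3 - 48·t^2 + 24·t + 2. En substituant t = 1: a(1) = 38.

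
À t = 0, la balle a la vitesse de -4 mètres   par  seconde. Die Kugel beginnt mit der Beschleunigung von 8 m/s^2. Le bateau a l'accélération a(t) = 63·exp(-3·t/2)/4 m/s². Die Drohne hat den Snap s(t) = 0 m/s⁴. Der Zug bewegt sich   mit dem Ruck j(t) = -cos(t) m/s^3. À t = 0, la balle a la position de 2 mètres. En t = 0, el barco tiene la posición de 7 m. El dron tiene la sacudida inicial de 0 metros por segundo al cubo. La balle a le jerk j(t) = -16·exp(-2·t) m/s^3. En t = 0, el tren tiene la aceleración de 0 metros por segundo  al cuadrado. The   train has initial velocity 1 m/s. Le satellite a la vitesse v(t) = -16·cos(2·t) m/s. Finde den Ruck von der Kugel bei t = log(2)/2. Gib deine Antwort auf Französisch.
Nous avons le jerk j(t) = -16·exp(-2·t). En substituant t = log(2)/2: j(log(2)/2) = -8.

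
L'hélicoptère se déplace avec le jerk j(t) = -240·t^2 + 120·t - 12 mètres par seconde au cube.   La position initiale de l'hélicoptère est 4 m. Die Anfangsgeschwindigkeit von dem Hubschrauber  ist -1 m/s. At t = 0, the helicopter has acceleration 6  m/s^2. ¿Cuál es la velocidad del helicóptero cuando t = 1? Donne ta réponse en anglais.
We must find the antiderivative of our jerk equation j(t) = -240·t^2 + 120·t - 12 2 times. Finding the antiderivative of j(t) and using a(0) = 6: a(t) = -80·t^3 + 60·t^2 - 12·t + 6. The integral of acceleration is velocity. Using v(0) = -1, we get v(t) = -20·t^4 + 20·t^3 - 6·t^2 + 6·t - 1. From the given velocity equation v(t) = -20·t^4 + 20·t^3 - 6·t^2 + 6·t - 1, we substitute t = 1 to get v = -1.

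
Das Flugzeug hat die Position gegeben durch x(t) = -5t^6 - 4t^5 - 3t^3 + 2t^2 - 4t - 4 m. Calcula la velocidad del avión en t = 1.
Partiendo de la posición x(t) = -5·t^6 - 4·t^5 - 3·t^3 + 2·t^2 - 4·t - 4, tomamos 1 derivada. Derivando la posición, obtenemos la velocidad: v(t) = -30·t^5 - 20·t^4 - 9·t^2 + 4·t - 4. Tenemos la velocidad v(t) = -30·t^5 - 20·t^4 - 9·t^2 + 4·t - 4. Sustituyendo t = 1: v(1) = -59.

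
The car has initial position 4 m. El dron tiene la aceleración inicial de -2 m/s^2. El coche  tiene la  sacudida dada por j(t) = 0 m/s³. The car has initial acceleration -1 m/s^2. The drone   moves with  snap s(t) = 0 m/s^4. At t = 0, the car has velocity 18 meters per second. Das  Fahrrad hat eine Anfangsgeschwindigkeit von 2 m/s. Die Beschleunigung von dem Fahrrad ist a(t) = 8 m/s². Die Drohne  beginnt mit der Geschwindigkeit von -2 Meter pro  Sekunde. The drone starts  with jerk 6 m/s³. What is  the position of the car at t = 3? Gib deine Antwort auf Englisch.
We need to integrate our jerk equation j(t) = 0 3 times. The integral of jerk is acceleration. Using a(0) = -1, we get a(t) = -1. Finding the antiderivative of a(t) and using v(0) = 18: v(t) = 18 - t. Integrating velocity and using the initial condition x(0) = 4, we get x(t) = -t^2/2 + 18·t + 4. From the given position equation x(t) = -t^2/2 + 18·t + 4, we substitute t = 3 to get x = 107/2.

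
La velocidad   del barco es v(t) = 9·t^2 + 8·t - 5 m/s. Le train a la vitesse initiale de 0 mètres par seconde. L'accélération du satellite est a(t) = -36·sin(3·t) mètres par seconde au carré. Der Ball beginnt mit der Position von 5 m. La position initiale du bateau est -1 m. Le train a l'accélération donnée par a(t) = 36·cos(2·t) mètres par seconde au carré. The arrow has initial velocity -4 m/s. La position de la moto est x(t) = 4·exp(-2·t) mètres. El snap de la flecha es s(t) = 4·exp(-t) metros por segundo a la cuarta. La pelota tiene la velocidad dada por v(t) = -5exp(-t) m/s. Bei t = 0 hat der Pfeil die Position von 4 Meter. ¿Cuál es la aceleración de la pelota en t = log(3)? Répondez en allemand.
Um dies zu lösen, müssen wir 1 Ableitung unserer Gleichung für die Geschwindigkeit v(t) = -5·exp(-t) nehmen. Die Ableitung von der Geschwindigkeit ergibt die Beschleunigung: a(t) = 5·exp(-t). Aus der Gleichung für die Beschleunigung a(t) = 5·exp(-t), setzen wir t = log(3) ein und erhalten a = 5/3.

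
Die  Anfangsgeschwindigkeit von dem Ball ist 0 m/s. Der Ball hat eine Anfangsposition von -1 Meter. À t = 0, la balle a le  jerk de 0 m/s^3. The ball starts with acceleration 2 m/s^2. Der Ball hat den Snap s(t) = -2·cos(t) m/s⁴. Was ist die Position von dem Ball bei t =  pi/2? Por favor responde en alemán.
Wir müssen unsere Gleichung für den Snap s(t) = -2·cos(t) 4-mal integrieren. Die Stammfunktion von dem Snap ist der Ruck. Mit j(0) = 0 erhalten wir j(t) = -2·sin(t). Das Integral von dem Ruck ist die Beschleunigung. Mit a(0) = 2 erhalten wir a(t) = 2·cos(t). Durch Integration von der Beschleunigung und Verwendung der Anfangsbedingung v(0) = 0, erhalten wir v(t) = 2·sin(t). Mit ∫v(t)dt und Anwendung von x(0) = -1, finden wir x(t) = 1 - 2·cos(t). Mit x(t) = 1 - 2·cos(t) und Einsetzen von t = pi/2, finden wir x = 1.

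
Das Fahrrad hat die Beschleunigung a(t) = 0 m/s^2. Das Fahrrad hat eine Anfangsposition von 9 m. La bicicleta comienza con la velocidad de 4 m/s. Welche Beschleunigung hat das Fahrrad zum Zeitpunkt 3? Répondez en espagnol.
De la ecuación de la aceleración a(t) = 0, sustituimos t = 3 para obtener a = 0.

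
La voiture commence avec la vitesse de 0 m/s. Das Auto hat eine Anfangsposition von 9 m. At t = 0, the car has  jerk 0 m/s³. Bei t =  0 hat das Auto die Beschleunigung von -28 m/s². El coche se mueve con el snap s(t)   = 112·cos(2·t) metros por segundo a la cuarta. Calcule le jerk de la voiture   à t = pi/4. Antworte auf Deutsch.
Ausgehend von dem Snap s(t) = 112·cos(2·t), nehmen wir 1 Integral. Das Integral von dem Snap ist der Ruck. Mit j(0) = 0 erhalten wir j(t) = 56·sin(2·t). Mit j(t) = 56·sin(2·t) und Einsetzen von t = pi/4, finden wir j = 56.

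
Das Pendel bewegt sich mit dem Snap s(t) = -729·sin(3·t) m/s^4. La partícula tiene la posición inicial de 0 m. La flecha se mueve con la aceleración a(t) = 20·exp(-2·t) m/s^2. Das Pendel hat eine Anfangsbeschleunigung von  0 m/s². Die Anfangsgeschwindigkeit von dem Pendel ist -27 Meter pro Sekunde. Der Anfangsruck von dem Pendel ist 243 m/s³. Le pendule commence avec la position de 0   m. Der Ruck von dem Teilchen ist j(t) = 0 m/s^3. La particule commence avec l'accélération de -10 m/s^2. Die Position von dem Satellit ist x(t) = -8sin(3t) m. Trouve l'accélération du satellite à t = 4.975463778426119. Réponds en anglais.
To solve this, we need to take 2 derivatives of our position equation x(t) = -8·sin(3·t). Differentiating position, we get velocity: v(t) = -24·cos(3·t). The derivative of velocity gives acceleration: a(t) = 72·sin(3·t). From the given acceleration equation a(t) = 72·sin(3·t), we substitute t = 4.975463778426119 to get a = 50.7165161806626.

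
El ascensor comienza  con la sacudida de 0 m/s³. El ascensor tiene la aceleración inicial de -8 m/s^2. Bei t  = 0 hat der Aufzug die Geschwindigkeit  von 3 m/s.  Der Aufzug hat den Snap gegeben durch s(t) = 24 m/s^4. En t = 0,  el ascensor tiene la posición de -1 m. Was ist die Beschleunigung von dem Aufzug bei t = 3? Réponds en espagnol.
Debemos encontrar la integral de nuestra ecuación del snap s(t) = 24 2 veces. Tomando ∫s(t)dt y aplicando j(0) = 0, encontramos j(t) = 24·t. La antiderivada de la sacudida es la aceleración. Usando a(0) = -8, obtenemos a(t) = 12·t^2 - 8. Tenemos la aceleración a(t) = 12·t^2 - 8. Sustituyendo t = 3: a(3) = 100.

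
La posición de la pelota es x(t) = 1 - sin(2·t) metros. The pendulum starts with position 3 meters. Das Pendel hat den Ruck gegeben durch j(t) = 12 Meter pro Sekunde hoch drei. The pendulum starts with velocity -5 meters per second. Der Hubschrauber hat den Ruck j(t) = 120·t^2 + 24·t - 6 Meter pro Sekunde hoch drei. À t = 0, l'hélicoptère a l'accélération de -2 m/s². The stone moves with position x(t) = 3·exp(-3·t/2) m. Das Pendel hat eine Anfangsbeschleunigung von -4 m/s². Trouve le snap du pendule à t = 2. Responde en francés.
Nous devons dériver notre équation du jerk j(t) = 12 1 fois. En dérivant le jerk, nous obtenons le snap: s(t) = 0. De l'équation du snap s(t) = 0, nous substituons t = 2 pour obtenir s = 0.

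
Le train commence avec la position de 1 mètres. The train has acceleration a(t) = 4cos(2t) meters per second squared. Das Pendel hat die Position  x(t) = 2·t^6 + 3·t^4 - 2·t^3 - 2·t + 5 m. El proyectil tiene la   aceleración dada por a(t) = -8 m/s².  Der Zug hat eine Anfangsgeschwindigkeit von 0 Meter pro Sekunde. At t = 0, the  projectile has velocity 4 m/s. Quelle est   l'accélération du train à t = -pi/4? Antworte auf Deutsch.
Wir haben die Beschleunigung a(t) = 4·cos(2·t). Durch Einsetzen von t = -pi/4: a(-pi/4) = 0.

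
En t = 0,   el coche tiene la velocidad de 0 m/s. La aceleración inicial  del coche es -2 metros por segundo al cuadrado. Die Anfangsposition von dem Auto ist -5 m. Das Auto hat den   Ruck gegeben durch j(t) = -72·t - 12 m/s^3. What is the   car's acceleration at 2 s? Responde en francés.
Nous devons trouver la primitive de notre équation du jerk j(t) = -72·t - 12 1 fois. L'intégrale du jerk, avec a(0) = -2, donne l'accélération: a(t) = -36·t^2 - 12·t - 2. Nous avons l'accélération a(t) = -36·t^2 - 12·t - 2. En substituant t = 2: a(2) = -170.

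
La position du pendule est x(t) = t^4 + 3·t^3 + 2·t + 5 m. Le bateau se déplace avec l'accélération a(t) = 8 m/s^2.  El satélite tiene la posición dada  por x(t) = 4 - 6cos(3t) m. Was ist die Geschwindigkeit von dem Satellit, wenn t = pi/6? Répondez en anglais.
We must differentiate our position equation x(t) = 4 - 6·cos(3·t) 1 time. Taking d/dt of x(t), we find v(t) = 18·sin(3·t). Using v(t) = 18·sin(3·t) and substituting t = pi/6, we find v = 18.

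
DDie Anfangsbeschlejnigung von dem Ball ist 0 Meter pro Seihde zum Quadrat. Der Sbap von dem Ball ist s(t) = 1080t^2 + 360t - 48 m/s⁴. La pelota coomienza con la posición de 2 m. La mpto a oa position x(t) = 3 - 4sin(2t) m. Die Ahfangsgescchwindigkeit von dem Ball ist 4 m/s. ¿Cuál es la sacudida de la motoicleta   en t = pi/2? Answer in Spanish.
Partiendo de la posición x(t) = 3 - 4·sin(2·t), tomamos 3 derivadas. Derivando la posición, obtenemos la velocidad: v(t) = -8·cos(2·t). Derivando la velocidad, obtenemos la aceleración: a(t) = 16·sin(2·t). La derivada de la aceleración da la sacudida: j(t) = 32·cos(2·t). Tenemos la sacudida j(t) = 32·cos(2·t). Sustituyendo t = pi/2: j(pi/2) = -32.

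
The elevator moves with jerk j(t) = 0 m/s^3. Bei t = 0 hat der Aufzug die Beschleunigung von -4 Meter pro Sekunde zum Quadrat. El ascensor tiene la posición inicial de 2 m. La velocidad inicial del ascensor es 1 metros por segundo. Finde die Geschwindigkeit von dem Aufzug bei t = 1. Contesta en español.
Necesitamos integrar nuestra ecuación de la sacudida j(t) = 0 2 veces. Integrando la sacudida y usando la condición inicial a(0) = -4, obtenemos a(t) = -4. La integral de la aceleración, con v(0) = 1, da la velocidad: v(t) = 1 - 4·t. Usando v(t) = 1 - 4·t y sustituyendo t = 1, encontramos v = -3.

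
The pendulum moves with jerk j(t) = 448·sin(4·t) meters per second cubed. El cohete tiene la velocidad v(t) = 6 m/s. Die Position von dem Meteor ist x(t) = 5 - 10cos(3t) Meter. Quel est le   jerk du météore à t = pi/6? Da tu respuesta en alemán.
Um dies zu lösen, müssen wir 3 Ableitungen unserer Gleichung für die Position x(t) = 5 - 10·cos(3·t) nehmen. Durch Ableiten von der Position erhalten wir die Geschwindigkeit: v(t) = 30·sin(3·t). Mit d/dt von v(t) finden wir a(t) = 90·cos(3·t). Mit d/dt von a(t) finden wir j(t) = -270·sin(3·t). Mit j(t) = -270·sin(3·t) und Einsetzen von t = pi/6, finden wir j = -270.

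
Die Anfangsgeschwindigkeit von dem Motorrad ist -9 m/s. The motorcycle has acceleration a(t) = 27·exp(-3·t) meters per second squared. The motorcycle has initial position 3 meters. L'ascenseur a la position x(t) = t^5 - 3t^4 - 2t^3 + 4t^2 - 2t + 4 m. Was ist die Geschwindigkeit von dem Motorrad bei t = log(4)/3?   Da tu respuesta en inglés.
We must find the antiderivative of our acceleration equation a(t) = 27·exp(-3·t) 1 time. The antiderivative of acceleration, with v(0) = -9, gives velocity: v(t) = -9·exp(-3·t). From the given velocity equation v(t) = -9·exp(-3·t), we substitute t = log(4)/3 to get v = -9/4.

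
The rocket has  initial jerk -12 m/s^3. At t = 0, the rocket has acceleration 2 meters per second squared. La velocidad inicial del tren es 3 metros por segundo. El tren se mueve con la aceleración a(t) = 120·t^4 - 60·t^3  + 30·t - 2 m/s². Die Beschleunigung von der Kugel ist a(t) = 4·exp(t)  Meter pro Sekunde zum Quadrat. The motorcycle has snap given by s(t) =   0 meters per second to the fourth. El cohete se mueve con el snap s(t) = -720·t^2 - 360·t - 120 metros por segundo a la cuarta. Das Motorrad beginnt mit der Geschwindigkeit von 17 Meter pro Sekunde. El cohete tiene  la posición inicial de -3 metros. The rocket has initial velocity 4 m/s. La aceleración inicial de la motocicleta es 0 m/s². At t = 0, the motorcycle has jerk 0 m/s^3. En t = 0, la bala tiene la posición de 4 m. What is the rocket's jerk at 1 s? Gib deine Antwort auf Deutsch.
Ausgehend von dem Snap s(t) = -720·t^2 - 360·t - 120, nehmen wir 1 Stammfunktion. Durch Integration von dem Snap und Verwendung der Anfangsbedingung j(0) = -12, erhalten wir j(t) = -240·t^3 - 180·t^2 - 120·t - 12. Wir haben den Ruck j(t) = -240·t^3 - 180·t^2 - 120·t - 12. Durch Einsetzen von t = 1: j(1) = -552.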